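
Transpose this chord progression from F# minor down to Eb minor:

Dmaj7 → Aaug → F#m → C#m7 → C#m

Cbmaj7 Gbaug Ebm Bbm7 Bbm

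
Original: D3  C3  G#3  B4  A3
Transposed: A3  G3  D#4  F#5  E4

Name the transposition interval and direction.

up a perfect fifth

From D3 to A3 is 5 letter names — a fifth of some quality.
D3 to A3 is 7 semitones, which makes it a perfect fifth; the second version is higher, so the direction is up.
Checking another pair — A3 → E4 — gives the same interval.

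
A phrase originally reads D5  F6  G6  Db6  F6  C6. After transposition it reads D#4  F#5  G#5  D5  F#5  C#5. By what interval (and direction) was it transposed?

down a diminished octave

From D5 to D#4 is 8 letter names — an octave of some quality.
D#4 to D5 is 11 semitones, which makes it a diminished octave; the second version is lower, so the direction is down.
Checking another pair — C6 → C#5 — gives the same interval.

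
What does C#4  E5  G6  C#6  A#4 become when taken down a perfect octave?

C#3 E4 G5 C#5 A#3

A perfect octave down from C#4 gives C#3.
A perfect octave down from E5 gives E4.
G6 down a perfect octave is G5.
C#6: an octave down reaches C, and 12 semitones makes it C#5.
A perfect octave down from A#4 gives A#3.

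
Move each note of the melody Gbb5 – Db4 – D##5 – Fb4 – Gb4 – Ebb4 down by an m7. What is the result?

Gbb5: a seventh down reaches A, and 10 semitones makes it Abb4.
Db4: a seventh down reaches E, and 10 semitones makes it Eb3.
D##5 down a minor seventh is E##4.
Fb4 down a minor seventh is Gb3.
Gb4: a seventh down reaches A, and 10 semitones makes it Ab3.
A minor seventh down from Ebb4 gives Fb3.

Abb4 Eb3 E##4 Gb3 Ab3 Fb3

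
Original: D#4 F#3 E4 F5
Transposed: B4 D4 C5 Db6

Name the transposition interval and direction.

up a minor sixth

From D#4 to B4 is 6 letter names — a sixth of some quality.
D#4 to B4 is 8 semitones, which makes it a minor sixth; the second version is higher, so the direction is up.
Checking another pair — F5 → Db6 — gives the same interval.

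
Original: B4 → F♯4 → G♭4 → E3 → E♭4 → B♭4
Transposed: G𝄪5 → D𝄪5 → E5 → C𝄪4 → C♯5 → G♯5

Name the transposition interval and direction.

From B4 to G##5 is 6 letter names — a sixth of some quality.
B4 to G##5 is 10 semitones, which makes it an augmented sixth; the second version is higher, so the direction is up.
Checking another pair — Bb4 → G#5 — gives the same interval.

up an augmented sixth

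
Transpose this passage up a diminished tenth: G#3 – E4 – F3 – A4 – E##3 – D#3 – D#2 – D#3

Bb4 Gb5 Abb4 Cb6 G#4 F4 F3 F4

G#3 becomes Bb4
E4 becomes Gb5
F3 becomes Abb4
A4 becomes Cb6
E##3 becomes G#4
D#3 becomes F4
D#2 becomes F3
D#3 becomes F4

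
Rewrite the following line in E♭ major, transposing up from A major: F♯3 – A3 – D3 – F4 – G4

C4 Eb4 Ab3 Cb5 Db5

From A up to E♭ is a diminished fifth; apply that to each pitch.
F#3 gives C4
A3 gives Eb4
D3 gives Ab3
F4 gives Cb5
G4 gives Db5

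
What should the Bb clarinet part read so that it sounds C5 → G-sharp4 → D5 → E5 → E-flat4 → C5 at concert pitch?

D5 A#4 E5 F#5 F4 D5

Written C4 sounds as Bb3 on the Bb clarinet, so concert pitches are written a major second up.
C5 to D5
G#4 to A#4
D5 to E5
E5 to F#5
Eb4 to F4
C5 to D5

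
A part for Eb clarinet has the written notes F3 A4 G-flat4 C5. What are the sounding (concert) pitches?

The Eb clarinet sounds a minor third above written, so transpose each written note up a minor third.
F3 -> Ab3
A4 -> C5
Gb4 -> Bbb4
C5 -> Eb5

Ab3 C5 Bbb4 Eb5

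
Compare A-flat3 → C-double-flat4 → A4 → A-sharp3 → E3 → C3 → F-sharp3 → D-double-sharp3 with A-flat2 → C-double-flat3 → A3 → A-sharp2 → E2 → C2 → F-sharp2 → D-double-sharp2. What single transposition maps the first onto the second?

From Ab3 to Ab2 is 8 letter names — an octave of some quality.
Ab2 to Ab3 is 12 semitones, which makes it a perfect octave; the second version is lower, so the direction is down.
Checking another pair — D##3 → D##2 — gives the same interval.

down a perfect octave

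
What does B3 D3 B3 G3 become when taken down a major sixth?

D3 F2 D3 Bb2

A major sixth down from B3 gives D3.
D3: a sixth down reaches F, and 9 semitones makes it F2.
B3: a sixth down reaches D, and 9 semitones makes it D3.
G3: a sixth down reaches B, and 9 semitones makes it Bb2.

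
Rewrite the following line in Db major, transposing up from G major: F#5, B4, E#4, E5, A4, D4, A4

G major to Db major up is a diminished fifth, so every note moves up by that interval.
F#5 gives C6
B4 gives F5
E#4 gives B4
E5 gives Bb5
A4 gives Eb5
D4 gives Ab4
A4 gives Eb5

C6 F5 B4 Bb5 Eb5 Ab4 Eb5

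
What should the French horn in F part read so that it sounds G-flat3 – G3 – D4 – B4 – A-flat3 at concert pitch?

Written C4 sounds as F3 on the French horn in F, so concert pitches are written a perfect fifth up.
Gb3 gives Db4
G3 gives D4
D4 gives A4
B4 gives F#5
Ab3 gives Eb4

Db4 D4 A4 F#5 Eb4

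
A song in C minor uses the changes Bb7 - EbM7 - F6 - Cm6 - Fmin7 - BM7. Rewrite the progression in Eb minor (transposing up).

C minor up to Eb minor is a minor third; each chord root moves by that interval while the quality stays the same.
Bb7: root Bb up a minor third → Db, giving Db7.
EbM7: root Eb up a minor third → Gb, giving GbM7.
F6: root F up a minor third → Ab, giving Ab6.
Cm6: root C up a minor third → Eb, giving Ebm6.
Fmin7: root F up a minor third → Ab, giving Abmin7.
BM7: root B up a minor third → D, giving DM7.

Db7 GbM7 Ab6 Ebm6 Abmin7 DM7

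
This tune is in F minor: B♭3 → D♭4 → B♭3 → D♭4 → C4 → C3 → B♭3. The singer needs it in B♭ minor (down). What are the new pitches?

F minor to B♭ minor down is a perfect fifth, so every note moves down by that interval.
Bb3 gives Eb3
Db4 gives Gb3
Bb3 gives Eb3
Db4 gives Gb3
C4 gives F3
C3 gives F2
Bb3 gives Eb3

Eb3 Gb3 Eb3 Gb3 F3 F2 Eb3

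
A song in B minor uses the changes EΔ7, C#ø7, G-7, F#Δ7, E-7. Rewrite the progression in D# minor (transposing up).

G#Δ7 E#ø7 B-7 A#Δ7 G#-7

B minor up to D# minor is a major third; each chord root moves by that interval while the quality stays the same.
EΔ7: root E up a major third → G#, giving G#Δ7.
C#ø7: root C# up a major third → E#, giving E#ø7.
G-7: root G up a major third → B, giving B-7.
F#Δ7: root F# up a major third → A#, giving A#Δ7.
E-7: root E up a major third → G#, giving G#-7.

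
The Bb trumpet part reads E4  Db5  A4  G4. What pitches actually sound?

D4 Cb5 G4 F4

The Bb trumpet sounds a major second below written, so transpose each written note down a major second.
E4 → D4
Db5 → Cb5
A4 → G4
G4 → F4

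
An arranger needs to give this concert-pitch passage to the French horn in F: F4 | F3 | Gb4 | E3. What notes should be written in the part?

C5 C4 Db5 B3

Written C4 sounds as F3 on the French horn in F, so concert pitches are written a perfect fifth up.
F4 becomes C5
F3 becomes C4
Gb4 becomes Db5
E3 becomes B3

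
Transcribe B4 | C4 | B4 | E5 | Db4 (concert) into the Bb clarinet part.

C#5 D4 C#5 F#5 Eb4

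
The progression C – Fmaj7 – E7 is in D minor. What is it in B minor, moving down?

A Dmaj7 C#7

D minor down to B minor is a minor third; each chord root moves by that interval while the quality stays the same.
C: root C down a minor third → A, giving A.
Fmaj7: root F down a minor third → D, giving Dmaj7.
E7: root E down a minor third → C#, giving C#7.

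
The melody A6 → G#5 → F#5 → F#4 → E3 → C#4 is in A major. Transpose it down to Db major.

Db6 C5 Bb4 Bb3 Ab2 F3

A major to Db major down is an augmented fifth, so every note moves down by that interval.
A6 to Db6
G#5 to C5
F#5 to Bb4
F#4 to Bb3
E3 to Ab2
C#4 to F3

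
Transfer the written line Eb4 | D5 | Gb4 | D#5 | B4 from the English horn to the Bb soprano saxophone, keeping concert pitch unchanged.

Bb3 A4 Db4 A#4 F#4

First find concert pitch: the English horn sounds a perfect fifth below written, so Eb4 D5 Gb4 D#5 B4 sounds Ab3 G4 Cb4 G#4 E4.
Then write for Bb soprano saxophone: it sounds a major second below written, so the part must be a major second above concert.
Ab3 → Bb3
G4 → A4
Cb4 → Db4
G#4 → A#4
E4 → F#4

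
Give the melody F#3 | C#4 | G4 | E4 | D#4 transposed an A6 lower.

F#3 → Ab2
C#4 → Eb3
G4 → Bbb3
E4 → Gb3
D#4 → F3

Ab2 Eb3 Bbb3 Gb3 F3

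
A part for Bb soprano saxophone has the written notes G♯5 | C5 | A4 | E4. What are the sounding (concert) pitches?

F#5 Bb4 G4 D4

Written C4 on the Bb soprano saxophone sounds as Bb3, a major second lower; apply that shift to every note.
G#5 becomes F#5
C5 becomes Bb4
A4 becomes G4
E4 becomes D4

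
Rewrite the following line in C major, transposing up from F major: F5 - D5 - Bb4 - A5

C6 A5 F5 E6

From F up to C is a perfect fifth; apply that to each pitch.
F5 to C6
D5 to A5
Bb4 to F5
A5 to E6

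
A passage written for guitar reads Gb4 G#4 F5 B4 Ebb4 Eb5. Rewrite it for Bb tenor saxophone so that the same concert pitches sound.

First find concert pitch: the guitar sounds a perfect octave below written, so Gb4 G#4 F5 B4 Ebb4 Eb5 sounds Gb3 G#3 F4 B3 Ebb3 Eb4.
Then write for Bb tenor saxophone: it sounds a major ninth below written, so the part must be a major ninth above concert.
Gb3 → Ab4
G#3 → A#4
F4 → G5
B3 → C#5
Ebb3 → Fb4
Eb4 → F5

Ab4 A#4 G5 C#5 Fb4 F5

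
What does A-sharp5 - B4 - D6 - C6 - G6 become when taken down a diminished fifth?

D##5 E#4 G#5 F#5 C#6

A#5 to D##5
B4 to E#4
D6 to G#5
C6 to F#5
G6 to C#6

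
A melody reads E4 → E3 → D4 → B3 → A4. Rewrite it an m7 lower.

A minor seventh down from E4 gives F#3.
A minor seventh down from E3 gives F#2.
D4 down a minor seventh is E3.
B3: a seventh down reaches C, and 10 semitones makes it C#3.
A4 down a minor seventh is B3.

F#3 F#2 E3 C#3 B3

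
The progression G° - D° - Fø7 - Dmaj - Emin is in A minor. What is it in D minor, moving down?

C° G° Bbø7 Gmaj Amin

A minor down to D minor is a perfect fifth; each chord root moves by that interval while the quality stays the same.
G°: root G down a perfect fifth → C, giving C°.
D°: root D down a perfect fifth → G, giving G°.
Fø7: root F down a perfect fifth → Bb, giving Bbø7.
Dmaj: root D down a perfect fifth → G, giving Gmaj.
Emin: root E down a perfect fifth → A, giving Amin.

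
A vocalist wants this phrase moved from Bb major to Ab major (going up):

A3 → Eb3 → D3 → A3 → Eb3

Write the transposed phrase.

G4 Db4 C4 G4 Db4

Bb major to Ab major up is a minor seventh, so every note moves up by that interval.
A3 -> G4
Eb3 -> Db4
D3 -> C4
A3 -> G4
Eb3 -> Db4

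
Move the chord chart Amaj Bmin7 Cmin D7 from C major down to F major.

Dmaj Emin7 Fmin G7

C major down to F major is a perfect fifth; each chord root moves by that interval while the quality stays the same.
Amaj: root A down a perfect fifth → D, giving Dmaj.
Bmin7: root B down a perfect fifth → E, giving Emin7.
Cmin: root C down a perfect fifth → F, giving Fmin.
D7: root D down a perfect fifth → G, giving G7.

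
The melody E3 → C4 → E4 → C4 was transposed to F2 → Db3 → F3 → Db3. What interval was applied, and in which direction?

down a major seventh

Take the first pair: E3 → F2. E to F spans 7 letter names, so the interval is some kind of seventh.
F2 to E3 is 11 semitones, which makes it a major seventh; the second version is lower, so the direction is down.
Checking another pair — C4 → Db3 — gives the same interval.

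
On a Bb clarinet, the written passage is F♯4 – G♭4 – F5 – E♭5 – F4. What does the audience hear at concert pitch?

E4 Fb4 Eb5 Db5 Eb4

The Bb clarinet sounds a major second below written, so transpose each written note down a major second.
F#4 becomes E4
Gb4 becomes Fb4
F5 becomes Eb5
Eb5 becomes Db5
F4 becomes Eb4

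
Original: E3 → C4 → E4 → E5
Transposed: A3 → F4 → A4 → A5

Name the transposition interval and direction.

up a perfect fourth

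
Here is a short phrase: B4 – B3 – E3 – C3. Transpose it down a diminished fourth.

A diminished fourth down from B4 gives F##4.
A diminished fourth down from B3 gives F##3.
E3 down a diminished fourth is B#2.
A diminished fourth down from C3 gives G#2.

F##4 F##3 B#2 G#2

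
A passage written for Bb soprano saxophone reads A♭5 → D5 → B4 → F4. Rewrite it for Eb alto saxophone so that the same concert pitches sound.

Eb6 A5 F#5 C5

First find concert pitch: the Bb soprano saxophone sounds a major second below written, so A♭5 D5 B4 F4 sounds Gb5 C5 A4 Eb4.
Then write for Eb alto saxophone: it sounds a major sixth below written, so the part must be a major sixth above concert.
Gb5 → Eb6
C5 → A5
A4 → F#5
Eb4 → C5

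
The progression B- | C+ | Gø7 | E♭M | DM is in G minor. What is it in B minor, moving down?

D#- E+ Bø7 GM F#M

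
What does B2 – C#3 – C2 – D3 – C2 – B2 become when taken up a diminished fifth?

B2: a fifth up reaches F, and 6 semitones makes it F3.
C#3: a fifth up reaches G, and 6 semitones makes it G3.
C2 up a diminished fifth is Gb2.
A diminished fifth up from D3 gives Ab3.
A diminished fifth up from C2 gives Gb2.
B2: a fifth up reaches F, and 6 semitones makes it F3.

F3 G3 Gb2 Ab3 Gb2 F3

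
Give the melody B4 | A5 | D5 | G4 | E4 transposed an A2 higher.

B4 -> C##5
A5 -> B#5
D5 -> E#5
G4 -> A#4
E4 -> F##4

C##5 B#5 E#5 A#4 F##4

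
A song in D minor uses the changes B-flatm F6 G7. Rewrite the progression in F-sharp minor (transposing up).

Dm A6 B7

D minor up to F-sharp minor is a major third; each chord root moves by that interval while the quality stays the same.
B-flatm: root B-flat up a major third → D, giving Dm.
F6: root F up a major third → A, giving A6.
G7: root G up a major third → B, giving B7.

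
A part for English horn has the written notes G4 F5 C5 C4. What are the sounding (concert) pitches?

C4 Bb4 F4 F3

Written C4 on the English horn sounds as F3, a perfect fifth lower; apply that shift to every note.
G4 to C4
F5 to Bb4
C5 to F4
C4 to F3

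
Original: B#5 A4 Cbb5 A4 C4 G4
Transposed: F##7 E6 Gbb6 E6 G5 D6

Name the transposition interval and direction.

From B#5 to F##7 is 12 letter names — a twelfth of some quality.
B#5 to F##7 is 19 semitones, which makes it a perfect twelfth; the second version is higher, so the direction is up.
Checking another pair — G4 → D6 — gives the same interval.

up a perfect twelfth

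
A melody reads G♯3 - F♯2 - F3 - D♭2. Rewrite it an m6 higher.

E4 D3 Db4 Bbb2

G#3 up a minor sixth is E4.
F#2 up a minor sixth is D3.
A minor sixth up from F3 gives Db4.
A minor sixth up from Db2 gives Bbb2.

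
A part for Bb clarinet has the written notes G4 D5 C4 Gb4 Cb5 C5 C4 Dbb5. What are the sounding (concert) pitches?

Written C4 on the Bb clarinet sounds as Bb3, a major second lower; apply that shift to every note.
G4 to F4
D5 to C5
C4 to Bb3
Gb4 to Fb4
Cb5 to Bbb4
C5 to Bb4
C4 to Bb3
Dbb5 to Cbb5

F4 C5 Bb3 Fb4 Bbb4 Bb4 Bb3 Cbb5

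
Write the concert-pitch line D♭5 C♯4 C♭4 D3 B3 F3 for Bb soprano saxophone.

Written C4 sounds as Bb3 on the Bb soprano saxophone, so concert pitches are written a major second up.
Db5 gives Eb5
C#4 gives D#4
Cb4 gives Db4
D3 gives E3
B3 gives C#4
F3 gives G3

Eb5 D#4 Db4 E3 C#4 G3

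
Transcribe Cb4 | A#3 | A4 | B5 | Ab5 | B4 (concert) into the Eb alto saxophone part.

Ab4 F##4 F#5 G#6 F6 G#5

Written C4 sounds as Eb3 on the Eb alto saxophone, so concert pitches are written a major sixth up.
Cb4 -> Ab4
A#3 -> F##4
A4 -> F#5
B5 -> G#6
Ab5 -> F6
B4 -> G#5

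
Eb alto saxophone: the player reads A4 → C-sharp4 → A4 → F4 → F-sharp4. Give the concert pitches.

C4 E3 C4 Ab3 A3

Written C4 on the Eb alto saxophone sounds as Eb3, a major sixth lower; apply that shift to every note.
A4 becomes C4
C#4 becomes E3
A4 becomes C4
F4 becomes Ab3
F#4 becomes A3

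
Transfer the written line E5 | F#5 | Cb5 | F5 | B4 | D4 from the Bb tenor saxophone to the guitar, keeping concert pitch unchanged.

D5 E5 Bbb4 Eb5 A4 C4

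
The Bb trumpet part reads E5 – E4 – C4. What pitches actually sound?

The Bb trumpet sounds a major second below written, so transpose each written note down a major second.
E5 gives D5
E4 gives D4
C4 gives Bb3

D5 D4 Bb3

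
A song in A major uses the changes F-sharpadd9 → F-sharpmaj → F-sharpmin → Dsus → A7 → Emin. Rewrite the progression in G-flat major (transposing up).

Ebadd9 Ebmaj Ebmin Cbsus Gb7 Dbmin

A major up to G-flat major is a diminished seventh; each chord root moves by that interval while the quality stays the same.
F-sharpadd9: root F-sharp up a diminished seventh → Eb, giving Ebadd9.
F-sharpmaj: root F-sharp up a diminished seventh → Eb, giving Ebmaj.
F-sharpmin: root F-sharp up a diminished seventh → Eb, giving Ebmin.
Dsus: root D up a diminished seventh → Cb, giving Cbsus.
A7: root A up a diminished seventh → Gb, giving Gb7.
Emin: root E up a diminished seventh → Db, giving Dbmin.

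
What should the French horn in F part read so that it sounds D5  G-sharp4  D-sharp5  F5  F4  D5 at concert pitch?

The French horn in F sounds a perfect fifth below written, so the written part must be a perfect fifth above concert — transpose each note up.
D5 becomes A5
G#4 becomes D#5
D#5 becomes A#5
F5 becomes C6
F4 becomes C5
D5 becomes A5

A5 D#5 A#5 C6 C5 A5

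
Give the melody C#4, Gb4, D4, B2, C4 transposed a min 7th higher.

B4 Fb5 C5 A3 Bb4

C#4: a seventh up reaches B, and 10 semitones makes it B4.
A minor seventh up from Gb4 gives Fb5.
D4: a seventh up reaches C, and 10 semitones makes it C5.
A minor seventh up from B2 gives A3.
C4: a seventh up reaches B, and 10 semitones makes it Bb4.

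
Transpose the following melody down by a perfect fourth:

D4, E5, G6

A3 B4 D6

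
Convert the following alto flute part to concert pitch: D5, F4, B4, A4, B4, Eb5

A4 C4 F#4 E4 F#4 Bb4

The alto flute sounds a perfect fourth below written, so transpose each written note down a perfect fourth.
D5 -> A4
F4 -> C4
B4 -> F#4
A4 -> E4
B4 -> F#4
Eb5 -> Bb4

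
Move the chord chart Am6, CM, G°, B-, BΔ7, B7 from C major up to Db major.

Bbm6 DbM Ab° C- CΔ7 C7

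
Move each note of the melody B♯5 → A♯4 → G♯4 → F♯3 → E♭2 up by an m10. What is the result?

B#5 gives D#7
A#4 gives C#6
G#4 gives B5
F#3 gives A4
Eb2 gives Gb3

D#7 C#6 B5 A4 Gb3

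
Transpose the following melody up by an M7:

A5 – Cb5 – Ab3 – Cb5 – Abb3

A5: a seventh up reaches G, and 11 semitones makes it G#6.
Cb5: a seventh up reaches B, and 11 semitones makes it Bb5.
Ab3 up a major seventh is G4.
Cb5 up a major seventh is Bb5.
A major seventh up from Abb3 gives Gb4.

G#6 Bb5 G4 Bb5 Gb4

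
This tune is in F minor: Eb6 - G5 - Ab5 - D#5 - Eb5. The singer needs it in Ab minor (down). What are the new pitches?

From F down to Ab is a major sixth; apply that to each pitch.
Eb6 → Gb5
G5 → Bb4
Ab5 → Cb5
D#5 → F#4
Eb5 → Gb4

Gb5 Bb4 Cb5 F#4 Gb4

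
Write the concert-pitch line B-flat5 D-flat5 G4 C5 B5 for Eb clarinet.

G5 Bb4 E4 A4 G#5

The Eb clarinet sounds a minor third above written, so the written part must be a minor third below concert — transpose each note down.
Bb5 → G5
Db5 → Bb4
G4 → E4
C5 → A4
B5 → G#5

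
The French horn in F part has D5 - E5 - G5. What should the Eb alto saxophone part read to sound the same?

E5 F#5 A5

First find concert pitch: the French horn in F sounds a perfect fifth below written, so D5 E5 G5 sounds G4 A4 C5.
Then write for Eb alto saxophone: it sounds a major sixth below written, so the part must be a major sixth above concert.
G4 → E5
A4 → F#5
C5 → A5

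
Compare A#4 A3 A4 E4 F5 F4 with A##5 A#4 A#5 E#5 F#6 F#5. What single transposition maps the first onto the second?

up an augmented octave

From A#4 to A##5 is 8 letter names — an octave of some quality.
A#4 to A##5 is 13 semitones, which makes it an augmented octave; the second version is higher, so the direction is up.
Checking another pair — F4 → F#5 — gives the same interval.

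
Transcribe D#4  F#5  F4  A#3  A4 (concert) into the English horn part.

A#4 C#6 C5 E#4 E5

The English horn sounds a perfect fifth below written, so the written part must be a perfect fifth above concert — transpose each note up.
D#4 → A#4
F#5 → C#6
F4 → C5
A#3 → E#4
A4 → E5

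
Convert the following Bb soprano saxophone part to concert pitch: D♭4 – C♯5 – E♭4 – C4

Cb4 B4 Db4 Bb3

The Bb soprano saxophone sounds a major second below written, so transpose each written note down a major second.
Db4 becomes Cb4
C#5 becomes B4
Eb4 becomes Db4
C4 becomes Bb3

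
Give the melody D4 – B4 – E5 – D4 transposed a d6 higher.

Bbb4 Gb5 Cb6 Bbb4

D4 becomes Bbb4
B4 becomes Gb5
E5 becomes Cb6
D4 becomes Bbb4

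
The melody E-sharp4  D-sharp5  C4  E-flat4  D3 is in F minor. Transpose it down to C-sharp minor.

F minor to C-sharp minor down is a diminished fourth, so every note moves down by that interval.
E#4 gives B##3
D#5 gives A##4
C4 gives G#3
Eb4 gives B3
D3 gives A#2

B##3 A##4 G#3 B3 A#2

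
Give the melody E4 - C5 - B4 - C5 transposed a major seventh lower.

F3 Db4 C4 Db4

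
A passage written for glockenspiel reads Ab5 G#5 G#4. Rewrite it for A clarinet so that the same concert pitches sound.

First find concert pitch: the glockenspiel sounds a perfect fifteenth above written, so Ab5 G#5 G#4 sounds Ab7 G#7 G#6.
Then write for A clarinet: it sounds a minor third below written, so the part must be a minor third above concert.
Ab7 → Cb8
G#7 → B7
G#6 → B6

Cb8 B7 B6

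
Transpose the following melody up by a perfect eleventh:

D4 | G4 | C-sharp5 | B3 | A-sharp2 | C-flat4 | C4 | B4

G5 C6 F#6 E5 D#4 Fb5 F5 E6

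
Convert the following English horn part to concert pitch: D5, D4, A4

G4 G3 D4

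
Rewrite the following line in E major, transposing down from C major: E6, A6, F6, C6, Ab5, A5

From C down to E is a minor sixth; apply that to each pitch.
E6 → G#5
A6 → C#6
F6 → A5
C6 → E5
Ab5 → C5
A5 → C#5

G#5 C#6 A5 E5 C5 C#5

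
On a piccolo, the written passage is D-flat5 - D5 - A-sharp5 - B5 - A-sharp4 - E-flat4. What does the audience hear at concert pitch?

Db6 D6 A#6 B6 A#5 Eb5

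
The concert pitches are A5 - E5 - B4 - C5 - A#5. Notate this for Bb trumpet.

The Bb trumpet sounds a major second below written, so the written part must be a major second above concert — transpose each note up.
A5 → B5
E5 → F#5
B4 → C#5
C5 → D5
A#5 → B#5

B5 F#5 C#5 D5 B#5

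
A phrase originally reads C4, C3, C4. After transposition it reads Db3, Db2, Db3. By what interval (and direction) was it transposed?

down a major seventh

Take the first pair: C4 → Db3. C to D spans 7 letter names, so the interval is some kind of seventh.
Db3 to C4 is 11 semitones, which makes it a major seventh; the second version is lower, so the direction is down.
Checking another pair — C4 → Db3 — gives the same interval.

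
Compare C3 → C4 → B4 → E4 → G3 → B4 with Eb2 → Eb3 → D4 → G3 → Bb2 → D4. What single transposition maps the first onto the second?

down a major sixth

From C3 to Eb2 is 6 letter names — a sixth of some quality.
Eb2 to C3 is 9 semitones, which makes it a major sixth; the second version is lower, so the direction is down.
Checking another pair — B4 → D4 — gives the same interval.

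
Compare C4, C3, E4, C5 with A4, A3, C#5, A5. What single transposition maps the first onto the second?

up a major sixth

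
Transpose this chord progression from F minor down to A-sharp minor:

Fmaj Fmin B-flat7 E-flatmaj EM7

F minor down to A-sharp minor is a diminished sixth; each chord root moves by that interval while the quality stays the same.
Fmaj: root F down a diminished sixth → A#, giving A#maj.
Fmin: root F down a diminished sixth → A#, giving A#min.
B-flat7: root B-flat down a diminished sixth → D#, giving D#7.
E-flatmaj: root E-flat down a diminished sixth → G#, giving G#maj.
EM7: root E down a diminished sixth → G##, giving G##M7.

A#maj A#min D#7 G#maj G##M7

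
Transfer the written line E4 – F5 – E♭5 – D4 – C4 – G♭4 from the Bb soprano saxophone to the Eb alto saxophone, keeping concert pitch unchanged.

First find concert pitch: the Bb soprano saxophone sounds a major second below written, so E4 F5 E♭5 D4 C4 G♭4 sounds D4 Eb5 Db5 C4 Bb3 Fb4.
Then write for Eb alto saxophone: it sounds a major sixth below written, so the part must be a major sixth above concert.
D4 → B4
Eb5 → C6
Db5 → Bb5
C4 → A4
Bb3 → G4
Fb4 → Db5

B4 C6 Bb5 A4 G4 Db5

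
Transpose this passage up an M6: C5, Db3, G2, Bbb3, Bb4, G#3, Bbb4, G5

C5 becomes A5
Db3 becomes Bb3
G2 becomes E3
Bbb3 becomes Gb4
Bb4 becomes G5
G#3 becomes E#4
Bbb4 becomes Gb5
G5 becomes E6

A5 Bb3 E3 Gb4 G5 E#4 Gb5 E6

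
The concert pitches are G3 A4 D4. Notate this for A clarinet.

Bb3 C5 F4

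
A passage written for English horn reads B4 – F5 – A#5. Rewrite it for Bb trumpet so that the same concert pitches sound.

First find concert pitch: the English horn sounds a perfect fifth below written, so B4 F5 A#5 sounds E4 Bb4 D#5.
Then write for Bb trumpet: it sounds a major second below written, so the part must be a major second above concert.
E4 → F#4
Bb4 → C5
D#5 → E#5

F#4 C5 E#5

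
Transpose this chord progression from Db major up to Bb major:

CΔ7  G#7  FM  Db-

Db major up to Bb major is a major sixth; each chord root moves by that interval while the quality stays the same.
CΔ7: root C up a major sixth → A, giving AΔ7.
G#7: root G# up a major sixth → E#, giving E#7.
FM: root F up a major sixth → D, giving DM.
Db-: root Db up a major sixth → Bb, giving Bb-.

AΔ7 E#7 DM Bb-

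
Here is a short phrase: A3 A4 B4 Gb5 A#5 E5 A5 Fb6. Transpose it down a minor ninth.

G#2 G#3 A#3 F4 G##4 D#4 G#4 Eb5

A3: a ninth down reaches G, and 13 semitones makes it G#2.
A4 down a minor ninth is G#3.
A minor ninth down from B4 gives A#3.
A minor ninth down from Gb5 gives F4.
A#5: a ninth down reaches G, and 13 semitones makes it G##4.
E5 down a minor ninth is D#4.
A5: a ninth down reaches G, and 13 semitones makes it G#4.
Fb6: a ninth down reaches E, and 13 semitones makes it Eb5.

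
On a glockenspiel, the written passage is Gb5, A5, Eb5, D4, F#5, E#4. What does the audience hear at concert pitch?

Gb7 A7 Eb7 D6 F#7 E#6

The glockenspiel sounds a perfect fifteenth above written, so transpose each written note up a perfect fifteenth.
Gb5 to Gb7
A5 to A7
Eb5 to Eb7
D4 to D6
F#5 to F#7
E#4 to E#6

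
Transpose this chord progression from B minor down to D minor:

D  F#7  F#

B minor down to D minor is a major sixth; each chord root moves by that interval while the quality stays the same.
D: root D down a major sixth → F, giving F.
F#7: root F# down a major sixth → A, giving A7.
F#: root F# down a major sixth → A, giving A.

F A7 A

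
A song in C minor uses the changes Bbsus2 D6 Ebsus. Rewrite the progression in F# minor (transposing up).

Esus2 G#6 Asus

C minor up to F# minor is an augmented fourth; each chord root moves by that interval while the quality stays the same.
Bbsus2: root Bb up an augmented fourth → E, giving Esus2.
D6: root D up an augmented fourth → G#, giving G#6.
Ebsus: root Eb up an augmented fourth → A, giving Asus.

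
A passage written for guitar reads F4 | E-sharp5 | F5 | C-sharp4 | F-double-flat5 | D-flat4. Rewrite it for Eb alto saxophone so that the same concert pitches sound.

D4 C##5 D5 A#3 Dbb5 Bb3

First find concert pitch: the guitar sounds a perfect octave below written, so F4 E-sharp5 F5 C-sharp4 F-double-flat5 D-flat4 sounds F3 E#4 F4 C#3 Fbb4 Db3.
Then write for Eb alto saxophone: it sounds a major sixth below written, so the part must be a major sixth above concert.
F3 → D4
E#4 → C##5
F4 → D5
C#3 → A#3
Fbb4 → Dbb5
Db3 → Bb3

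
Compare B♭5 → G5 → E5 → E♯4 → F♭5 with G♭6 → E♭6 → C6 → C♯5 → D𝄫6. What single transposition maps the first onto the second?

up a minor sixth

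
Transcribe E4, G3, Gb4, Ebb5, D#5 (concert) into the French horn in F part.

B4 D4 Db5 Bbb5 A#5

Written C4 sounds as F3 on the French horn in F, so concert pitches are written a perfect fifth up.
E4 gives B4
G3 gives D4
Gb4 gives Db5
Ebb5 gives Bbb5
D#5 gives A#5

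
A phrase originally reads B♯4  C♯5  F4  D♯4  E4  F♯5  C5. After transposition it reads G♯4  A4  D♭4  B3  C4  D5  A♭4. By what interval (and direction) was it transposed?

down a major third

Take the first pair: B#4 → G#4. B to G spans 3 letter names, so the interval is some kind of third.
G#4 to B#4 is 4 semitones, which makes it a major third; the second version is lower, so the direction is down.
Checking another pair — C5 → Ab4 — gives the same interval.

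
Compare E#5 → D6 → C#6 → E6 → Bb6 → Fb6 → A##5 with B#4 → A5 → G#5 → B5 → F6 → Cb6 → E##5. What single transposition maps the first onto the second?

down a perfect fourth

From E#5 to B#4 is 4 letter names — a fourth of some quality.
B#4 to E#5 is 5 semitones, which makes it a perfect fourth; the second version is lower, so the direction is down.
Checking another pair — A##5 → E##5 — gives the same interval.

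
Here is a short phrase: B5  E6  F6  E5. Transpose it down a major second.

B5 becomes A5
E6 becomes D6
F6 becomes Eb6
E5 becomes D5

A5 D6 Eb6 D5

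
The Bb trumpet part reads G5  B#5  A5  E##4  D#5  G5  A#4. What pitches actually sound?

F5 A#5 G5 D##4 C#5 F5 G#4

The Bb trumpet sounds a major second below written, so transpose each written note down a major second.
G5 to F5
B#5 to A#5
A5 to G5
E##4 to D##4
D#5 to C#5
G5 to F5
A#4 to G#4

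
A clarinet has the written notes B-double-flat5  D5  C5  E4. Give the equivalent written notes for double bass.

Gb6 B5 A5 C#5

First find concert pitch: the A clarinet sounds a minor third below written, so B-double-flat5 D5 C5 E4 sounds Gb5 B4 A4 C#4.
Then write for double bass: it sounds a perfect octave below written, so the part must be a perfect octave above concert.
Gb5 → Gb6
B4 → B5
A4 → A5
C#4 → C#5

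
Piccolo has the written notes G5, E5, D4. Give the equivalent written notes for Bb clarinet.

A6 F#6 E5

First find concert pitch: the piccolo sounds a perfect octave above written, so G5 E5 D4 sounds G6 E6 D5.
Then write for Bb clarinet: it sounds a major second below written, so the part must be a major second above concert.
G6 → A6
E6 → F#6
D5 → E5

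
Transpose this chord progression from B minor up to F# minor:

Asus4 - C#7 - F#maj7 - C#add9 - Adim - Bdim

B minor up to F# minor is a perfect fifth; each chord root moves by that interval while the quality stays the same.
Asus4: root A up a perfect fifth → E, giving Esus4.
C#7: root C# up a perfect fifth → G#, giving G#7.
F#maj7: root F# up a perfect fifth → C#, giving C#maj7.
C#add9: root C# up a perfect fifth → G#, giving G#add9.
Adim: root A up a perfect fifth → E, giving Edim.
Bdim: root B up a perfect fifth → F#, giving F#dim.

Esus4 G#7 C#maj7 G#add9 Edim F#dim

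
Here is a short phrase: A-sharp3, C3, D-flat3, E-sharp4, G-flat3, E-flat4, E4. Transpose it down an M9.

G#2 Bb1 Cb2 D#3 Fb2 Db3 D3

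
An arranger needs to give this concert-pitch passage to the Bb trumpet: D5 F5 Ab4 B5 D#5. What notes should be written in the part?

E5 G5 Bb4 C#6 E#5

The Bb trumpet sounds a major second below written, so the written part must be a major second above concert — transpose each note up.
D5 becomes E5
F5 becomes G5
Ab4 becomes Bb4
B5 becomes C#6
D#5 becomes E#5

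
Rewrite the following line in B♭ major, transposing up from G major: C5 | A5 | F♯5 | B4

Eb5 C6 A5 D5

G major to B♭ major up is a minor third, so every note moves up by that interval.
C5 to Eb5
A5 to C6
F#5 to A5
B4 to D5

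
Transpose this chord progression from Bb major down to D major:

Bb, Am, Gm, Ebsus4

D C#m Bm Gsus4

Bb major down to D major is a minor sixth; each chord root moves by that interval while the quality stays the same.
Bb: root Bb down a minor sixth → D, giving D.
Am: root A down a minor sixth → C#, giving C#m.
Gm: root G down a minor sixth → B, giving Bm.
Ebsus4: root Eb down a minor sixth → G, giving Gsus4.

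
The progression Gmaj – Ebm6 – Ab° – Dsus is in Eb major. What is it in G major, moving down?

Bmaj Gm6 C° F#sus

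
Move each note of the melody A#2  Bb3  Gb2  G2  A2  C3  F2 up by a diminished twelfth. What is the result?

A#2: a twelfth up reaches E, and 18 semitones makes it E4.
Bb3 up a diminished twelfth is Fb5.
Gb2: a twelfth up reaches D, and 18 semitones makes it Dbb4.
A diminished twelfth up from G2 gives Db4.
A diminished twelfth up from A2 gives Eb4.
C3 up a diminished twelfth is Gb4.
F2: a twelfth up reaches C, and 18 semitones makes it Cb4.

E4 Fb5 Dbb4 Db4 Eb4 Gb4 Cb4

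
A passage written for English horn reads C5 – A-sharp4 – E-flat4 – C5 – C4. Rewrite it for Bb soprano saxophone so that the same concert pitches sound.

First find concert pitch: the English horn sounds a perfect fifth below written, so C5 A-sharp4 E-flat4 C5 C4 sounds F4 D#4 Ab3 F4 F3.
Then write for Bb soprano saxophone: it sounds a major second below written, so the part must be a major second above concert.
F4 → G4
D#4 → E#4
Ab3 → Bb3
F4 → G4
F3 → G3

G4 E#4 Bb3 G4 G3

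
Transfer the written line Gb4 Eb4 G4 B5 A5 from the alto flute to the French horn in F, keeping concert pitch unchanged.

Ab4 F4 A4 C#6 B5

First find concert pitch: the alto flute sounds a perfect fourth below written, so Gb4 Eb4 G4 B5 A5 sounds Db4 Bb3 D4 F#5 E5.
Then write for French horn in F: it sounds a perfect fifth below written, so the part must be a perfect fifth above concert.
Db4 → Ab4
Bb3 → F4
D4 → A4
F#5 → C#6
E5 → B5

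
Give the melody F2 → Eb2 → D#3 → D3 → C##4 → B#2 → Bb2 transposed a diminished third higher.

Abb2 Gbb2 F3 Fb3 E4 D3 Dbb3

F2: a third up reaches A, and 2 semitones makes it Abb2.
A diminished third up from Eb2 gives Gbb2.
A diminished third up from D#3 gives F3.
A diminished third up from D3 gives Fb3.
A diminished third up from C##4 gives E4.
B#2: a third up reaches D, and 2 semitones makes it D3.
Bb2: a third up reaches D, and 2 semitones makes it Dbb3.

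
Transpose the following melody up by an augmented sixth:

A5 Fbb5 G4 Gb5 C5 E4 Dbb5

A5 gives F##6
Fbb5 gives Db6
G4 gives E#5
Gb5 gives E6
C5 gives A#5
E4 gives C##5
Dbb5 gives Bb5

F##6 Db6 E#5 E6 A#5 C##5 Bb5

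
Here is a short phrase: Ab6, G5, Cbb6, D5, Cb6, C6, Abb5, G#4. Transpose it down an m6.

Ab6 -> C6
G5 -> B4
Cbb6 -> Ebb5
D5 -> F#4
Cb6 -> Eb5
C6 -> E5
Abb5 -> Cb5
G#4 -> B#3

C6 B4 Ebb5 F#4 Eb5 E5 Cb5 B#3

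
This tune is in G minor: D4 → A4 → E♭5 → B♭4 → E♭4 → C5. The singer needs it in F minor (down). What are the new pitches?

G minor to F minor down is a major second, so every note moves down by that interval.
D4 gives C4
A4 gives G4
Eb5 gives Db5
Bb4 gives Ab4
Eb4 gives Db4
C5 gives Bb4

C4 G4 Db5 Ab4 Db4 Bb4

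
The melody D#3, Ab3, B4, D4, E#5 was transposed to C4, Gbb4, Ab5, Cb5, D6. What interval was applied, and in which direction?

up a diminished seventh

Take the first pair: D#3 → C4. D to C spans 7 letter names, so the interval is some kind of seventh.
D#3 to C4 is 9 semitones, which makes it a diminished seventh; the second version is higher, so the direction is up.
Checking another pair — E#5 → D6 — gives the same interval.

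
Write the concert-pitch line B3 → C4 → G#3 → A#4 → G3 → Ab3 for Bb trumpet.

Written C4 sounds as Bb3 on the Bb trumpet, so concert pitches are written a major second up.
B3 to C#4
C4 to D4
G#3 to A#3
A#4 to B#4
G3 to A3
Ab3 to Bb3

C#4 D4 A#3 B#4 A3 Bb3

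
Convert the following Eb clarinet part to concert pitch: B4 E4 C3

D5 G4 Eb3

Written C4 on the Eb clarinet sounds as Eb4, a minor third higher; apply that shift to every note.
B4 -> D5
E4 -> G4
C3 -> Eb3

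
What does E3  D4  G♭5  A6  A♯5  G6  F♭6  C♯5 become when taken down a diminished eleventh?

E3 down a diminished eleventh is B#1.
D4 down a diminished eleventh is A#2.
Gb5: an eleventh down reaches D, and 16 semitones makes it D4.
A6: an eleventh down reaches E, and 16 semitones makes it E#5.
A#5 down a diminished eleventh is E##4.
A diminished eleventh down from G6 gives D#5.
Fb6 down a diminished eleventh is C5.
C#5 down a diminished eleventh is G##3.

B#1 A#2 D4 E#5 E##4 D#5 C5 G##3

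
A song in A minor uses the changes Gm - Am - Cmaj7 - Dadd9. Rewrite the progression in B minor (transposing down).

A minor down to B minor is a minor seventh; each chord root moves by that interval while the quality stays the same.
Gm: root G down a minor seventh → A, giving Am.
Am: root A down a minor seventh → B, giving Bm.
Cmaj7: root C down a minor seventh → D, giving Dmaj7.
Dadd9: root D down a minor seventh → E, giving Eadd9.

Am Bm Dmaj7 Eadd9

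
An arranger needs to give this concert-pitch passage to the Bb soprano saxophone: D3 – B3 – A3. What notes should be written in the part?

Written C4 sounds as Bb3 on the Bb soprano saxophone, so concert pitches are written a major second up.
D3 to E3
B3 to C#4
A3 to B3

E3 C#4 B3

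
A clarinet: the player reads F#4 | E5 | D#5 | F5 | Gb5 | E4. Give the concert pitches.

D#4 C#5 B#4 D5 Eb5 C#4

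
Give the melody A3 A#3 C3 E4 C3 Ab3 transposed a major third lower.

F3 F#3 Ab2 C4 Ab2 Fb3

A3: a third down reaches F, and 4 semitones makes it F3.
A#3 down a major third is F#3.
C3 down a major third is Ab2.
A major third down from E4 gives C4.
A major third down from C3 gives Ab2.
A major third down from Ab3 gives Fb3.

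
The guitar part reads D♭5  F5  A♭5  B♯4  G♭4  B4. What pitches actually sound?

Written C4 on the guitar sounds as C3, a perfect octave lower; apply that shift to every note.
Db5 becomes Db4
F5 becomes F4
Ab5 becomes Ab4
B#4 becomes B#3
Gb4 becomes Gb3
B4 becomes B3

Db4 F4 Ab4 B#3 Gb3 B3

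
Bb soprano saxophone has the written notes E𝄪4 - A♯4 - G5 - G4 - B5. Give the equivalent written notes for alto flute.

G##4 C#5 Bb5 Bb4 D6

First find concert pitch: the Bb soprano saxophone sounds a major second below written, so E𝄪4 A♯4 G5 G4 B5 sounds D##4 G#4 F5 F4 A5.
Then write for alto flute: it sounds a perfect fourth below written, so the part must be a perfect fourth above concert.
D##4 → G##4
G#4 → C#5
F5 → Bb5
F4 → Bb4
A5 → D6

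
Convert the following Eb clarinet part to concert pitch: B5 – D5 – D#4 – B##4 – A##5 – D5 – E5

D6 F5 F#4 D##5 C##6 F5 G5

Written C4 on the Eb clarinet sounds as Eb4, a minor third higher; apply that shift to every note.
B5 to D6
D5 to F5
D#4 to F#4
B##4 to D##5
A##5 to C##6
D5 to F5
E5 to G5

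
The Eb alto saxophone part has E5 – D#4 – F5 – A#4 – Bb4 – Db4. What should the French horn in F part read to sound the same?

D5 C#4 Eb5 G#4 Ab4 Cb4

First find concert pitch: the Eb alto saxophone sounds a major sixth below written, so E5 D#4 F5 A#4 Bb4 Db4 sounds G4 F#3 Ab4 C#4 Db4 Fb3.
Then write for French horn in F: it sounds a perfect fifth below written, so the part must be a perfect fifth above concert.
G4 → D5
F#3 → C#4
Ab4 → Eb5
C#4 → G#4
Db4 → Ab4
Fb3 → Cb4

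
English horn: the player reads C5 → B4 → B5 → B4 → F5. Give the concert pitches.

The English horn sounds a perfect fifth below written, so transpose each written note down a perfect fifth.
C5 -> F4
B4 -> E4
B5 -> E5
B4 -> E4
F5 -> Bb4

F4 E4 E5 E4 Bb4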